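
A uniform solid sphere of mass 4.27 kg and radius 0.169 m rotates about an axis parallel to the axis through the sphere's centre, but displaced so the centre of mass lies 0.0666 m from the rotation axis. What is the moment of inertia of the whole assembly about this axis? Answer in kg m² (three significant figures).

I_cm = (2/5)MR² = (2/5)(4.27)(0.169)² = 0.048782 kg m²; centre at d = 0.0666 m, so the parallel axis theorem gives I = 0.048782 + (4.27)(0.0666)² = 0.067722 kg m².

0.0677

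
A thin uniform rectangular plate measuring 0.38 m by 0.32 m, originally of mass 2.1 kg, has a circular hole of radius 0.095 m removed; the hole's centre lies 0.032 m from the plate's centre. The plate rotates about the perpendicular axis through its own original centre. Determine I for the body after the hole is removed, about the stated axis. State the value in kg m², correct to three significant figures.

0.0405

Unpierced body about its centre: I₀ = (1/12)M(a²+b²) = (1/12)(2.1)[(0.38)² + (0.32)²] = 0.04319 kg m².
The removed disk has mass m = M·πr²/(ab) = (2.1)·π(0.095)²/(0.38·0.32) = 0.48965 kg (same uniform areal density).
Its moment of inertia about the rotation axis (parallel-axis theorem): I_hole = (1/2)mr² + md² = (1/2)(0.48965)(0.095)² + (0.48965)(0.032)² = 0.0027109 kg m².
Treating the hole as negative mass, I = I₀ − I_hole = 0.04319 − 0.0027109 = 0.040479 kg m².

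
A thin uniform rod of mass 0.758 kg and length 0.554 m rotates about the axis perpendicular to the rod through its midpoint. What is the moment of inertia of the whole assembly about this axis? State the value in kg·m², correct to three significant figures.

I_cm = (1/12)ML² = (1/12)(0.758)(0.554)² = 0.019387 kg·m²; axis through the centre, so I = 0.019387 kg·m².

0.0194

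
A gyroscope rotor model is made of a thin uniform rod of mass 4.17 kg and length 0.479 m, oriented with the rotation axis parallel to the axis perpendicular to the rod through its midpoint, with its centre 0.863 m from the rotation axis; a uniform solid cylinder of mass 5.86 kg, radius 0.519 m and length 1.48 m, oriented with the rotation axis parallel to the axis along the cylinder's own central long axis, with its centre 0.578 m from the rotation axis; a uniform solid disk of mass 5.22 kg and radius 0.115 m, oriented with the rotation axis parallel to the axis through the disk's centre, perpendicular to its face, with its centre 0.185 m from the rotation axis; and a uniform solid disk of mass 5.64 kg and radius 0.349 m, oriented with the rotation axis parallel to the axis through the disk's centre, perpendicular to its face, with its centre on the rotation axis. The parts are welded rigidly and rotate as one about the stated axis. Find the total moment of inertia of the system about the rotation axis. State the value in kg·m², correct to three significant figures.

Thin rod: I_cm = (1/12)ML² = (1/12)(4.17)(0.479)² = 0.079731 kg·m²; centre at d = 0.863 m, so the parallel axis theorem gives I = 0.079731 + (4.17)(0.863)² = 3.1854 kg·m².
Solid cylinder: I_cm = (1/2)MR² = (1/2)(5.86)(0.519)² = 0.78923 kg·m²; centre at d = 0.578 m, so the parallel axis theorem gives I = 0.78923 + (5.86)(0.578)² = 2.747 kg·m².
Solid disk: I_cm = (1/2)MR² = (1/2)(5.22)(0.115)² = 0.034517 kg·m²; centre at d = 0.185 m, so the parallel axis theorem gives I = 0.034517 + (5.22)(0.185)² = 0.21317 kg·m².
Solid disk: I_cm = (1/2)MR² = (1/2)(5.64)(0.349)² = 0.34348 kg·m²; axis through the centre, so I = 0.34348 kg·m².
Total I = 3.1854 + 2.747 + 0.21317 + 0.34348 = 6.489 kg·m².

6.49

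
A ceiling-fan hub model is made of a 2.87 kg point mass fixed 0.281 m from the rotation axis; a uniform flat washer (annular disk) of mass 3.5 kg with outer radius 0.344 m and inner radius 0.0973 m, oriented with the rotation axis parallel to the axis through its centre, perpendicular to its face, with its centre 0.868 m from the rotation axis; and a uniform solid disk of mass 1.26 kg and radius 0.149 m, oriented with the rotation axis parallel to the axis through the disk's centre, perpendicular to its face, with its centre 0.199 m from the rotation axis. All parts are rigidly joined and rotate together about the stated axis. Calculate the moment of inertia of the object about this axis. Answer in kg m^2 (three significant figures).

3.15

Point mass: I_cm = 0; centre at d = 0.281 m, so I = I_cm + Md² gives I = 0 + (2.87)(0.281)² = 0.22662 kg m^2.
Annular disk: I_cm = (1/2)M(R²+r²) = (1/2)(3.5)[(0.344)² + (0.0973)²] = 0.22366 kg m^2; centre at d = 0.868 m, so I = I_cm + Md² gives I = 0.22366 + (3.5)(0.868)² = 2.8606 kg m^2.
Solid disk: I_cm = (1/2)MR² = (1/2)(1.26)(0.149)² = 0.013987 kg m^2; centre at d = 0.199 m, so I = I_cm + Md² gives I = 0.013987 + (1.26)(0.199)² = 0.063884 kg m^2.
Total I = 0.22662 + 2.8606 + 0.063884 = 3.1511 kg m^2.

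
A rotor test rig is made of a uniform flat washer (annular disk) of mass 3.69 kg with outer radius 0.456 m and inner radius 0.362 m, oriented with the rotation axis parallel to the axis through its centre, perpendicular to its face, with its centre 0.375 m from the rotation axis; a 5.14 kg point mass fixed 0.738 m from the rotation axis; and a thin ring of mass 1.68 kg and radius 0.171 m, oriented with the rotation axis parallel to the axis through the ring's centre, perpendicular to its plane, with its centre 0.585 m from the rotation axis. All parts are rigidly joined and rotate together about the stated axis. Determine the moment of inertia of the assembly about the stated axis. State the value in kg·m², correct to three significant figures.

4.57

Annular disk: I_cm = (1/2)M(R²+r²) = (1/2)(3.69)[(0.456)² + (0.362)²] = 0.62542 kg·m²; centre at d = 0.375 m, so the parallel axis theorem gives I = 0.62542 + (3.69)(0.375)² = 1.1443 kg·m².
Point mass: I_cm = 0; centre at d = 0.738 m, so the parallel axis theorem gives I = 0 + (5.14)(0.738)² = 2.7995 kg·m².
Thin ring: I_cm = MR² = (1.68)(0.171)² = 0.049125 kg·m²; centre at d = 0.585 m, so the parallel axis theorem gives I = 0.049125 + (1.68)(0.585)² = 0.62406 kg·m².
Total I = 1.1443 + 2.7995 + 0.62406 = 4.5679 kg·m².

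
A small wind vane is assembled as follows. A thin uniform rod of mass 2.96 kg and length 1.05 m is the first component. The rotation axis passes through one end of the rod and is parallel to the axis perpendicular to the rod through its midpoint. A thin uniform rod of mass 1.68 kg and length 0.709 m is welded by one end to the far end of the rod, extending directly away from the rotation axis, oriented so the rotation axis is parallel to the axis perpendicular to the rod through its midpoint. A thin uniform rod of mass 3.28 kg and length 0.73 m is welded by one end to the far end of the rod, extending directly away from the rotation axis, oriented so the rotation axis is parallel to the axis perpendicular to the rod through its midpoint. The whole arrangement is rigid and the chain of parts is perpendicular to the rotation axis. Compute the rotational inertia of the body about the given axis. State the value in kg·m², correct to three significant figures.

19.4

Thin rod: I_cm = (1/12)ML² = (1/12)(2.96)(1.05)² = 0.27195 kg·m²; centre at d = 0.525 m, so I = I_cm + Md² gives I = 0.27195 + (2.96)(0.525)² = 1.0878 kg·m².
Thin rod: I_cm = (1/12)ML² = (1/12)(1.68)(0.709)² = 0.070375 kg·m²; centre at d = 0.525 + 0.525 + 0.3545 = 1.4045 m, so I = I_cm + Md² gives I = 0.070375 + (1.68)(1.4045)² = 3.3844 kg·m².
Thin rod: I_cm = (1/12)ML² = (1/12)(3.28)(0.73)² = 0.14566 kg·m²; centre at d = 0.525 + 0.525 + 0.3545 + 0.3545 + 0.365 = 2.124 m, so I = I_cm + Md² gives I = 0.14566 + (3.28)(2.124)² = 14.943 kg·m².
Total I = 1.0878 + 3.3844 + 14.943 = 19.415 kg·m².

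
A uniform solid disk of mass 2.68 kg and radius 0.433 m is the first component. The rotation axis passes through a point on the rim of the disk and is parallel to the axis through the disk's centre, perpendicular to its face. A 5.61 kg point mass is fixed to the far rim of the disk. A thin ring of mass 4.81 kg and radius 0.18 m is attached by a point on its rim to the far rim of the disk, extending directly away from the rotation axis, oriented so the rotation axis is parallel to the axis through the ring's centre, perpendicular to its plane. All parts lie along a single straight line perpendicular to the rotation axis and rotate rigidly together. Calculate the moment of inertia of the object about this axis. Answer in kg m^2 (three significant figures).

Solid disk: I_cm = (1/2)MR² = (1/2)(2.68)(0.433)² = 0.25124 kg m^2; centre at d = 0.433 m, so the parallel axis theorem gives I = 0.25124 + (2.68)(0.433)² = 0.75371 kg m^2.
Point mass: I_cm = 0; centre at d = 0.433 + 0.433 = 0.866 m, so the parallel axis theorem gives I = 0 + (5.61)(0.866)² = 4.2073 kg m^2.
Thin ring: I_cm = MR² = (4.81)(0.18)² = 0.15584 kg m^2; centre at d = 0.433 + 0.433 + 0.18 = 1.046 m, so the parallel axis theorem gives I = 0.15584 + (4.81)(1.046)² = 5.4185 kg m^2.
Total I = 0.75371 + 4.2073 + 5.4185 = 10.38 kg m^2.

10.4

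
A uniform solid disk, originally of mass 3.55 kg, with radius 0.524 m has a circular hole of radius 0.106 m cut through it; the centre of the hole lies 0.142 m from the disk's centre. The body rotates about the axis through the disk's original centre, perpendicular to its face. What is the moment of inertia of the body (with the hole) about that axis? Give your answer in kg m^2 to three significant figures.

0.484

Unpierced body about its centre: I₀ = (1/2)MR² = (1/2)(3.55)(0.524)² = 0.48737 kg m^2.
The removed disk has mass m = M·(r/R)² = (3.55)(0.106/0.524)² = 0.14527 kg (same uniform areal density).
Its moment of inertia about the rotation axis (parallel-axis theorem): I_hole = (1/2)mr² + md² = (1/2)(0.14527)(0.106)² + (0.14527)(0.142)² = 0.0037454 kg m^2.
Treating the hole as negative mass, I = I₀ − I_hole = 0.48737 − 0.0037454 = 0.48363 kg m^2.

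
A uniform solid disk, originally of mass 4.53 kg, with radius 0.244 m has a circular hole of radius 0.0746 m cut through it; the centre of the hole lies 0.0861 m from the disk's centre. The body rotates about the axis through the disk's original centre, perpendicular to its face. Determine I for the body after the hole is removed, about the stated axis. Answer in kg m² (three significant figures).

0.131

Unpierced body about its centre: I₀ = (1/2)MR² = (1/2)(4.53)(0.244)² = 0.13485 kg m².
The removed disk has mass m = M·(r/R)² = (4.53)(0.0746/0.244)² = 0.42344 kg (same uniform areal density).
Its moment of inertia about the rotation axis (parallel-axis theorem): I_hole = (1/2)mr² + md² = (1/2)(0.42344)(0.0746)² + (0.42344)(0.0861)² = 0.0043173 kg m².
Treating the hole as negative mass, I = I₀ − I_hole = 0.13485 − 0.0043173 = 0.13053 kg m².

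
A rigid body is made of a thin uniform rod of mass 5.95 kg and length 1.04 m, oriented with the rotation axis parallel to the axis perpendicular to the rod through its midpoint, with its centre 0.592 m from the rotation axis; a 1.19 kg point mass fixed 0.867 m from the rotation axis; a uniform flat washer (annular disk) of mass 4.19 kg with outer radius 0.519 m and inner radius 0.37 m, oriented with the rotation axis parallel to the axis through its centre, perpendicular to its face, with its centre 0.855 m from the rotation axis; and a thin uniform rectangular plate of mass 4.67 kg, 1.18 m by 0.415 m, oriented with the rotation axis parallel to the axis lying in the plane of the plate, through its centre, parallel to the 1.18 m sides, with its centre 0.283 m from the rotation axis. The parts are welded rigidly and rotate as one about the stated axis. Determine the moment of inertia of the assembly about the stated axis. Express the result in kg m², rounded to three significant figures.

7.87

Thin rod: I_cm = (1/12)ML² = (1/12)(5.95)(1.04)² = 0.53629 kg m²; centre at d = 0.592 m, so I = I_cm + Md² gives I = 0.53629 + (5.95)(0.592)² = 2.6216 kg m².
Point mass: I_cm = 0; centre at d = 0.867 m, so I = I_cm + Md² gives I = 0 + (1.19)(0.867)² = 0.89451 kg m².
Annular disk: I_cm = (1/2)M(R²+r²) = (1/2)(4.19)[(0.519)² + (0.37)²] = 0.85112 kg m²; centre at d = 0.855 m, so I = I_cm + Md² gives I = 0.85112 + (4.19)(0.855)² = 3.9141 kg m².
Rectangular plate: I_cm = (1/12)Mb² = (1/12)(4.67)(0.415)² = 0.067024 kg m²; centre at d = 0.283 m, so I = I_cm + Md² gives I = 0.067024 + (4.67)(0.283)² = 0.44104 kg m².
Total I = 2.6216 + 0.89451 + 3.9141 + 0.44104 = 7.8712 kg m².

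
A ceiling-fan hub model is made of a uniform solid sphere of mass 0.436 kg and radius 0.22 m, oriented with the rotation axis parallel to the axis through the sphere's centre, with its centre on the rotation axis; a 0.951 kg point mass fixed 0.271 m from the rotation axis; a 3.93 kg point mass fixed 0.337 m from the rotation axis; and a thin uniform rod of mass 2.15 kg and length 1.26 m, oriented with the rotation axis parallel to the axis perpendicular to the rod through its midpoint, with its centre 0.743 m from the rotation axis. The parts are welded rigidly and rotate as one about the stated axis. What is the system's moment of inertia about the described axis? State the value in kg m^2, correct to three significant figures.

Solid sphere: I_cm = (2/5)MR² = (2/5)(0.436)(0.22)² = 0.008441 kg m^2; axis through the centre, so I = 0.008441 kg m^2.
Point mass: I_cm = 0; centre at d = 0.271 m, so I = I_cm + Md² gives I = 0 + (0.951)(0.271)² = 0.069842 kg m^2.
Point mass: I_cm = 0; centre at d = 0.337 m, so I = I_cm + Md² gives I = 0 + (3.93)(0.337)² = 0.44633 kg m^2.
Thin rod: I_cm = (1/12)ML² = (1/12)(2.15)(1.26)² = 0.28445 kg m^2; centre at d = 0.743 m, so I = I_cm + Md² gives I = 0.28445 + (2.15)(0.743)² = 1.4714 kg m^2.
Total I = 0.008441 + 0.069842 + 0.44633 + 1.4714 = 1.996 kg m^2.

2.00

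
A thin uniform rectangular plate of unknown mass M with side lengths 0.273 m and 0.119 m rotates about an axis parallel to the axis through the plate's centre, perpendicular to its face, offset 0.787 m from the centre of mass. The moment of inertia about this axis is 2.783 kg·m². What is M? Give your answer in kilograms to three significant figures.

I = I_cm + Md² = (1/12)M(a²+b²) + Md² = M·[0.0833333·[(0.273)² + (0.119)²] + (0.787)²] = M·0.62676.
So M = 2.783 / 0.62676 = 4.4403 kg.

4.44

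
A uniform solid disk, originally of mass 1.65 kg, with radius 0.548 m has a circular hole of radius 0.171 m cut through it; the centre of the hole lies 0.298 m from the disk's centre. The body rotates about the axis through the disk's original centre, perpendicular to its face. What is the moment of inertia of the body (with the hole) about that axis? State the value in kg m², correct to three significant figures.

0.231

Unpierced body about its centre: I₀ = (1/2)MR² = (1/2)(1.65)(0.548)² = 0.24775 kg m².
The removed disk has mass m = M·(r/R)² = (1.65)(0.171/0.548)² = 0.16066 kg (same uniform areal density).
Its moment of inertia about the rotation axis (parallel-axis theorem): I_hole = (1/2)mr² + md² = (1/2)(0.16066)(0.171)² + (0.16066)(0.298)² = 0.016616 kg m².
Treating the hole as negative mass, I = I₀ − I_hole = 0.24775 − 0.016616 = 0.23113 kg m².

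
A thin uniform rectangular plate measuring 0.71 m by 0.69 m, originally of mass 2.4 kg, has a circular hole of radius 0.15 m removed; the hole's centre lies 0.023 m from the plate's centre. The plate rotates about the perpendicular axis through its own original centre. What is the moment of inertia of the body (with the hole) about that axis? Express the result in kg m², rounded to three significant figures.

0.192

Unpierced body about its centre: I₀ = (1/12)M(a²+b²) = (1/12)(2.4)[(0.71)² + (0.69)²] = 0.19604 kg m².
The removed disk has mass m = M·πr²/(ab) = (2.4)·π(0.15)²/(0.71·0.69) = 0.34629 kg (same uniform areal density).
Its moment of inertia about the rotation axis (parallel-axis theorem): I_hole = (1/2)mr² + md² = (1/2)(0.34629)(0.15)² + (0.34629)(0.023)² = 0.0040789 kg m².
Treating the hole as negative mass, I = I₀ − I_hole = 0.19604 − 0.0040789 = 0.19196 kg m².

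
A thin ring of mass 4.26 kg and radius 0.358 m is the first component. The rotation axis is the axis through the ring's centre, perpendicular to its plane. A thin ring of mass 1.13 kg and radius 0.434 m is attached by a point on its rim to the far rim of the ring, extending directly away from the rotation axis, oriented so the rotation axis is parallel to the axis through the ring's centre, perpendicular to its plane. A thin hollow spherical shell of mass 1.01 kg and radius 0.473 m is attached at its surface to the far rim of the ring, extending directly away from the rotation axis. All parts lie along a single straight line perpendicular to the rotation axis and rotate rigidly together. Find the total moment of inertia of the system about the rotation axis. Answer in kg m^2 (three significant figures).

Thin ring: I_cm = MR² = (4.26)(0.358)² = 0.54598 kg m^2; axis through the centre, so I = 0.54598 kg m^2.
Thin ring: I_cm = MR² = (1.13)(0.434)² = 0.21284 kg m^2; centre at d = 0.358 + 0.434 = 0.792 m, so I = I_cm + Md² gives I = 0.21284 + (1.13)(0.792)² = 0.92165 kg m^2.
Spherical shell: I_cm = (2/3)MR² = (2/3)(1.01)(0.473)² = 0.15064 kg m^2; centre at d = 0.358 + 0.434 + 0.434 + 0.473 = 1.699 m, so I = I_cm + Md² gives I = 0.15064 + (1.01)(1.699)² = 3.0661 kg m^2.
Total I = 0.54598 + 0.92165 + 3.0661 = 4.5337 kg m^2.

4.53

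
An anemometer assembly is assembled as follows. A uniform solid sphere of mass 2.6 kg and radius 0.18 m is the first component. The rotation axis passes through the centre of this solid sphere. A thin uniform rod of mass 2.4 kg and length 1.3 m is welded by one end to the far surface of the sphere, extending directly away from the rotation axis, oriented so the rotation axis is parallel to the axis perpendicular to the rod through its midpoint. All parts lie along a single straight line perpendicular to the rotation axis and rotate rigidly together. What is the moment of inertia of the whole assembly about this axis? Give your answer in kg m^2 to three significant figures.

2.03

Solid sphere: I_cm = (2/5)MR² = (2/5)(2.6)(0.18)² = 0.033696 kg m^2; axis through the centre, so I = 0.033696 kg m^2.
Thin rod: I_cm = (1/12)ML² = (1/12)(2.4)(1.3)² = 0.338 kg m^2; centre at d = 0.18 + 0.65 = 0.83 m, so I = I_cm + Md² gives I = 0.338 + (2.4)(0.83)² = 1.9914 kg m^2.
Total I = 0.033696 + 1.9914 = 2.0251 kg m^2.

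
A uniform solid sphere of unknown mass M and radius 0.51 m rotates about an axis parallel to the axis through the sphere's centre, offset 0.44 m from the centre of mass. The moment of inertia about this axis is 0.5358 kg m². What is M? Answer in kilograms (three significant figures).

1.80

I = I_cm + Md² = (2/5)MR² + Md² = M·[0.4·(0.51)² + (0.44)²] = M·0.29764.
So M = 0.5358 / 0.29764 = 1.8002 kg.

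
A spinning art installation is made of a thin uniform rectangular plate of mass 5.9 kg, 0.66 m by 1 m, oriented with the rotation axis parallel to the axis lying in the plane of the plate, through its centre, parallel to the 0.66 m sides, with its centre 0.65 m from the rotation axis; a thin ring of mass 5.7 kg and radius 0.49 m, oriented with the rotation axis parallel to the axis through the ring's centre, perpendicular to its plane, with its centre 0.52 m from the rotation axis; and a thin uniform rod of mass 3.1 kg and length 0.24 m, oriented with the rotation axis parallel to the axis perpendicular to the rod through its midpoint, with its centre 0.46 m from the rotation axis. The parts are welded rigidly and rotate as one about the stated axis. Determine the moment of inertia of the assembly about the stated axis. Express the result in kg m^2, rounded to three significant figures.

6.57

Rectangular plate: I_cm = (1/12)Mb² = (1/12)(5.9)(1)² = 0.49167 kg m^2; centre at d = 0.65 m, so I = I_cm + Md² gives I = 0.49167 + (5.9)(0.65)² = 2.9844 kg m^2.
Thin ring: I_cm = MR² = (5.7)(0.49)² = 1.3686 kg m^2; centre at d = 0.52 m, so I = I_cm + Md² gives I = 1.3686 + (5.7)(0.52)² = 2.9099 kg m^2.
Thin rod: I_cm = (1/12)ML² = (1/12)(3.1)(0.24)² = 0.01488 kg m^2; centre at d = 0.46 m, so I = I_cm + Md² gives I = 0.01488 + (3.1)(0.46)² = 0.67084 kg m^2.
Total I = 2.9844 + 2.9099 + 0.67084 = 6.5651 kg m^2.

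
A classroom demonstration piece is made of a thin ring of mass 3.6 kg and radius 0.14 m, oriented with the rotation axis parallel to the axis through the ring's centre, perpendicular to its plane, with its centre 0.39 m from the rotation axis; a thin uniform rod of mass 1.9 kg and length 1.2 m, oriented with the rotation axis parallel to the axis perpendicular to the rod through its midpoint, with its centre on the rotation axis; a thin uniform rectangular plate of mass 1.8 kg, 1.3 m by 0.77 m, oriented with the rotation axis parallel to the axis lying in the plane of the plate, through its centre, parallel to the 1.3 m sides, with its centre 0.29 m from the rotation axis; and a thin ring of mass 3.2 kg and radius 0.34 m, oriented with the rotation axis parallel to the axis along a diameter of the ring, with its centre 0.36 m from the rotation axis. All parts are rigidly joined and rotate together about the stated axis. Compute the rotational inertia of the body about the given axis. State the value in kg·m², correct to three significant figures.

Thin ring: I_cm = MR² = (3.6)(0.14)² = 0.07056 kg·m²; centre at d = 0.39 m, so the parallel axis theorem gives I = 0.07056 + (3.6)(0.39)² = 0.61812 kg·m².
Thin rod: I_cm = (1/12)ML² = (1/12)(1.9)(1.2)² = 0.228 kg·m²; axis through the centre, so I = 0.228 kg·m².
Rectangular plate: I_cm = (1/12)Mb² = (1/12)(1.8)(0.77)² = 0.088935 kg·m²; centre at d = 0.29 m, so the parallel axis theorem gives I = 0.088935 + (1.8)(0.29)² = 0.24032 kg·m².
Thin ring: I_cm = (1/2)MR² = (1/2)(3.2)(0.34)² = 0.18496 kg·m²; centre at d = 0.36 m, so the parallel axis theorem gives I = 0.18496 + (3.2)(0.36)² = 0.59968 kg·m².
Total I = 0.61812 + 0.228 + 0.24032 + 0.59968 = 1.6861 kg·m².

1.69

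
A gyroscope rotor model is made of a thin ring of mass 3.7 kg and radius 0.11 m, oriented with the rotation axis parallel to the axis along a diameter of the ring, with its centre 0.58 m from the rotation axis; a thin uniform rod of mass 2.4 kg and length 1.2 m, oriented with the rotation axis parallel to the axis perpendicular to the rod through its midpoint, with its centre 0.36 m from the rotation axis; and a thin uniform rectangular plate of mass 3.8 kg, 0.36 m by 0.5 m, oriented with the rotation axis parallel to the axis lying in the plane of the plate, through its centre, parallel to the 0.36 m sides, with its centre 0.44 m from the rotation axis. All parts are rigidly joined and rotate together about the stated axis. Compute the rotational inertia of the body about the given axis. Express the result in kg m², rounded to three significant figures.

2.68

Thin ring: I_cm = (1/2)MR² = (1/2)(3.7)(0.11)² = 0.022385 kg m²; centre at d = 0.58 m, so the parallel axis theorem gives I = 0.022385 + (3.7)(0.58)² = 1.2671 kg m².
Thin rod: I_cm = (1/12)ML² = (1/12)(2.4)(1.2)² = 0.288 kg m²; centre at d = 0.36 m, so the parallel axis theorem gives I = 0.288 + (2.4)(0.36)² = 0.59904 kg m².
Rectangular plate: I_cm = (1/12)Mb² = (1/12)(3.8)(0.5)² = 0.079167 kg m²; centre at d = 0.44 m, so the parallel axis theorem gives I = 0.079167 + (3.8)(0.44)² = 0.81485 kg m².
Total I = 1.2671 + 0.59904 + 0.81485 = 2.681 kg m².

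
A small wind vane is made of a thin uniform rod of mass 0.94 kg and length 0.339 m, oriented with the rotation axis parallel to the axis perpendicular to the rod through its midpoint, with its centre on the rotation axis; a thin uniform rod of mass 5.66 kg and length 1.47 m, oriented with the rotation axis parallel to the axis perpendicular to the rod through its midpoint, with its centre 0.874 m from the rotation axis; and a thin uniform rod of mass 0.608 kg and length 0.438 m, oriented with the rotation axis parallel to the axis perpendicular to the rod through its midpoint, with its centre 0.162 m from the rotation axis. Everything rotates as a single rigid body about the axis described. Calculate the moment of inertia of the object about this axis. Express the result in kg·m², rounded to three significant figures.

5.38

Thin rod: I_cm = (1/12)ML² = (1/12)(0.94)(0.339)² = 0.0090021 kg·m²; axis through the centre, so I = 0.0090021 kg·m².
Thin rod: I_cm = (1/12)ML² = (1/12)(5.66)(1.47)² = 1.0192 kg·m²; centre at d = 0.874 m, so I = I_cm + Md² gives I = 1.0192 + (5.66)(0.874)² = 5.3428 kg·m².
Thin rod: I_cm = (1/12)ML² = (1/12)(0.608)(0.438)² = 0.0097201 kg·m²; centre at d = 0.162 m, so I = I_cm + Md² gives I = 0.0097201 + (0.608)(0.162)² = 0.025676 kg·m².
Total I = 0.0090021 + 5.3428 + 0.025676 = 5.3774 kg·m².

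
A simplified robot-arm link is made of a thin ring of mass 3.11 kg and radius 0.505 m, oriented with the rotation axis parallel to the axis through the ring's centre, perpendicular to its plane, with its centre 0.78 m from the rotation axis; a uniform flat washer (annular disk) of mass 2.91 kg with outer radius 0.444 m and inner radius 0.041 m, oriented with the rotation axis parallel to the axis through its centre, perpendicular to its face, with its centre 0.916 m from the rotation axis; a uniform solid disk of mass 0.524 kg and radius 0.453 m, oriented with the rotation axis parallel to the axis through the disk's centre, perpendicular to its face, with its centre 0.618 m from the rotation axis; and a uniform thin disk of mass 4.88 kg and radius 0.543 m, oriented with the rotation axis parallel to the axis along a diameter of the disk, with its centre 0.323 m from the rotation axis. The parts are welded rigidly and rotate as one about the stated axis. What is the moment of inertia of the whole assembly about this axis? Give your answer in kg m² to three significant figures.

6.54

Thin ring: I_cm = MR² = (3.11)(0.505)² = 0.79313 kg m²; centre at d = 0.78 m, so I = I_cm + Md² gives I = 0.79313 + (3.11)(0.78)² = 2.6853 kg m².
Annular disk: I_cm = (1/2)M(R²+r²) = (1/2)(2.91)[(0.444)² + (0.041)²] = 0.28928 kg m²; centre at d = 0.916 m, so I = I_cm + Md² gives I = 0.28928 + (2.91)(0.916)² = 2.7309 kg m².
Solid disk: I_cm = (1/2)MR² = (1/2)(0.524)(0.453)² = 0.053765 kg m²; centre at d = 0.618 m, so I = I_cm + Md² gives I = 0.053765 + (0.524)(0.618)² = 0.25389 kg m².
Thin disk: I_cm = (1/4)MR² = (1/4)(4.88)(0.543)² = 0.35972 kg m²; centre at d = 0.323 m, so I = I_cm + Md² gives I = 0.35972 + (4.88)(0.323)² = 0.86884 kg m².
Total I = 2.6853 + 2.7309 + 0.25389 + 0.86884 = 6.5389 kg m².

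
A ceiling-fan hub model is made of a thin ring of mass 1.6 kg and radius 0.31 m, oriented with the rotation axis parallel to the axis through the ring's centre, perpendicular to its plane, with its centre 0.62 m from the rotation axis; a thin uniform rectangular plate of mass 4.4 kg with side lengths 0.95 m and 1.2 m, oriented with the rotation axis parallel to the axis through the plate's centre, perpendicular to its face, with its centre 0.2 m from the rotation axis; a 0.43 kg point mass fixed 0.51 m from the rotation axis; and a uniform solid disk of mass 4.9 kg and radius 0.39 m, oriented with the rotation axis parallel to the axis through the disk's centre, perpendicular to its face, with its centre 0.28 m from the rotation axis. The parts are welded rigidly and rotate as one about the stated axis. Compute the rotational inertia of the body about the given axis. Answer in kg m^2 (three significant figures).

Thin ring: I_cm = MR² = (1.6)(0.31)² = 0.15376 kg m^2; centre at d = 0.62 m, so I = I_cm + Md² gives I = 0.15376 + (1.6)(0.62)² = 0.7688 kg m^2.
Rectangular plate: I_cm = (1/12)M(a²+b²) = (1/12)(4.4)[(0.95)² + (1.2)²] = 0.85892 kg m^2; centre at d = 0.2 m, so I = I_cm + Md² gives I = 0.85892 + (4.4)(0.2)² = 1.0349 kg m^2.
Point mass: I_cm = 0; centre at d = 0.51 m, so I = I_cm + Md² gives I = 0 + (0.43)(0.51)² = 0.11184 kg m^2.
Solid disk: I_cm = (1/2)MR² = (1/2)(4.9)(0.39)² = 0.37265 kg m^2; centre at d = 0.28 m, so I = I_cm + Md² gives I = 0.37265 + (4.9)(0.28)² = 0.75681 kg m^2.
Total I = 0.7688 + 1.0349 + 0.11184 + 0.75681 = 2.6724 kg m^2.

2.67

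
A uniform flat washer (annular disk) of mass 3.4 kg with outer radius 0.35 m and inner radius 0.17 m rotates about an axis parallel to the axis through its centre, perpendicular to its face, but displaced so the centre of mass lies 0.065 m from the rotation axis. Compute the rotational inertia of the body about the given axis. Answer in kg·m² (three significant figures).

I_cm = (1/2)M(R²+r²) = (1/2)(3.4)[(0.35)² + (0.17)²] = 0.25738 kg·m²; centre at d = 0.065 m, so I = I_cm + Md² gives I = 0.25738 + (3.4)(0.065)² = 0.27174 kg·m².

0.272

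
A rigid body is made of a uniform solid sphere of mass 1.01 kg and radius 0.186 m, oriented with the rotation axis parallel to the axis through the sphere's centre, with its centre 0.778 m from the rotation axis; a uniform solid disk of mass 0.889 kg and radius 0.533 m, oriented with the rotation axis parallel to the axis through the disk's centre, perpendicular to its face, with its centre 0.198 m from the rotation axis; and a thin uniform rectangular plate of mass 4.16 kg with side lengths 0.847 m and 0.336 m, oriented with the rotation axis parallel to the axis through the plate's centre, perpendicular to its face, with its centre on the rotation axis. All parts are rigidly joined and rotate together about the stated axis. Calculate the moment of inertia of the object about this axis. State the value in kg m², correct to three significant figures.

1.07

Solid sphere: I_cm = (2/5)MR² = (2/5)(1.01)(0.186)² = 0.013977 kg m²; centre at d = 0.778 m, so the parallel axis theorem gives I = 0.013977 + (1.01)(0.778)² = 0.62531 kg m².
Solid disk: I_cm = (1/2)MR² = (1/2)(0.889)(0.533)² = 0.12628 kg m²; centre at d = 0.198 m, so the parallel axis theorem gives I = 0.12628 + (0.889)(0.198)² = 0.16113 kg m².
Rectangular plate: I_cm = (1/12)M(a²+b²) = (1/12)(4.16)[(0.847)² + (0.336)²] = 0.28784 kg m²; axis through the centre, so I = 0.28784 kg m².
Total I = 0.62531 + 0.16113 + 0.28784 = 1.0743 kg m².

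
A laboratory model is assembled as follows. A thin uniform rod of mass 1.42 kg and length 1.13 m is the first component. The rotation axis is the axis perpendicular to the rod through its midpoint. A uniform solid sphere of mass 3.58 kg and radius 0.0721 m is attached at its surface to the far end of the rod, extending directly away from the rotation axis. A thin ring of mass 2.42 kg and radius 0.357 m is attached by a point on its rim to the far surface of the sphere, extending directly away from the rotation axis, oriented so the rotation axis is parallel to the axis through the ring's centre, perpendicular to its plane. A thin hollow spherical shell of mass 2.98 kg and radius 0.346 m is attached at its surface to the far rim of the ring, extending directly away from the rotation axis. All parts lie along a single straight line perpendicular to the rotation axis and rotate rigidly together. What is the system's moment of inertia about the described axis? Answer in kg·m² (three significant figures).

14.2

Thin rod: I_cm = (1/12)ML² = (1/12)(1.42)(1.13)² = 0.1511 kg·m²; axis through the centre, so I = 0.1511 kg·m².
Solid sphere: I_cm = (2/5)MR² = (2/5)(3.58)(0.0721)² = 0.0074441 kg·m²; centre at d = 0.565 + 0.0721 = 0.6371 m, so I = I_cm + Md² gives I = 0.0074441 + (3.58)(0.6371)² = 1.4606 kg·m².
Thin ring: I_cm = MR² = (2.42)(0.357)² = 0.30843 kg·m²; centre at d = 0.565 + 0.0721 + 0.0721 + 0.357 = 1.0662 m, so I = I_cm + Md² gives I = 0.30843 + (2.42)(1.0662)² = 3.0594 kg·m².
Spherical shell: I_cm = (2/3)MR² = (2/3)(2.98)(0.346)² = 0.23784 kg·m²; centre at d = 0.565 + 0.0721 + 0.0721 + 0.357 + 0.357 + 0.346 = 1.7692 m, so I = I_cm + Md² gives I = 0.23784 + (2.98)(1.7692)² = 9.5654 kg·m².
Total I = 0.1511 + 1.4606 + 3.0594 + 9.5654 = 14.237 kg·m².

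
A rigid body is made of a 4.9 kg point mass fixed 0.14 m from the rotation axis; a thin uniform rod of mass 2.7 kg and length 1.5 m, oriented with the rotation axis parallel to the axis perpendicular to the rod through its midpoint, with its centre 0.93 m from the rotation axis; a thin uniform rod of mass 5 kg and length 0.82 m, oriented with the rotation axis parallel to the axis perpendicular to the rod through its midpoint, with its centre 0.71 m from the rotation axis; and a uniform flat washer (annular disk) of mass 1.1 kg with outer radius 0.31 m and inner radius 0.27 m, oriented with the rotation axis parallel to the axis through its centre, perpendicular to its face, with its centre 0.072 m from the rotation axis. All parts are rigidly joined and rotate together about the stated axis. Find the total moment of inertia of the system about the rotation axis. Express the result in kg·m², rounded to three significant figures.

5.84

Point mass: I_cm = 0; centre at d = 0.14 m, so the parallel axis theorem gives I = 0 + (4.9)(0.14)² = 0.09604 kg·m².
Thin rod: I_cm = (1/12)ML² = (1/12)(2.7)(1.5)² = 0.50625 kg·m²; centre at d = 0.93 m, so the parallel axis theorem gives I = 0.50625 + (2.7)(0.93)² = 2.8415 kg·m².
Thin rod: I_cm = (1/12)ML² = (1/12)(5)(0.82)² = 0.28017 kg·m²; centre at d = 0.71 m, so the parallel axis theorem gives I = 0.28017 + (5)(0.71)² = 2.8007 kg·m².
Annular disk: I_cm = (1/2)M(R²+r²) = (1/2)(1.1)[(0.31)² + (0.27)²] = 0.09295 kg·m²; centre at d = 0.072 m, so the parallel axis theorem gives I = 0.09295 + (1.1)(0.072)² = 0.098652 kg·m².
Total I = 0.09604 + 2.8415 + 2.8007 + 0.098652 = 5.8368 kg·m².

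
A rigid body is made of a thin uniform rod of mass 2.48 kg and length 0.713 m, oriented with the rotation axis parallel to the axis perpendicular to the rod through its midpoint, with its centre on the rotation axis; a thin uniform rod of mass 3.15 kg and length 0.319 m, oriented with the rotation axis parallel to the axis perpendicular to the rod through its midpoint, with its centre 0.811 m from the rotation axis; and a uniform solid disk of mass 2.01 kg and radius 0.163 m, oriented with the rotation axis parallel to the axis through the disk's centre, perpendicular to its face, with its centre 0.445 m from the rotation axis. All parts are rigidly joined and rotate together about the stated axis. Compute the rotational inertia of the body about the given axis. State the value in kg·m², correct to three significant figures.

Thin rod: I_cm = (1/12)ML² = (1/12)(2.48)(0.713)² = 0.10506 kg·m²; axis through the centre, so I = 0.10506 kg·m².
Thin rod: I_cm = (1/12)ML² = (1/12)(3.15)(0.319)² = 0.026712 kg·m²; centre at d = 0.811 m, so I = I_cm + Md² gives I = 0.026712 + (3.15)(0.811)² = 2.0985 kg·m².
Solid disk: I_cm = (1/2)MR² = (1/2)(2.01)(0.163)² = 0.026702 kg·m²; centre at d = 0.445 m, so I = I_cm + Md² gives I = 0.026702 + (2.01)(0.445)² = 0.42473 kg·m².
Total I = 0.10506 + 2.0985 + 0.42473 = 2.6283 kg·m².

2.63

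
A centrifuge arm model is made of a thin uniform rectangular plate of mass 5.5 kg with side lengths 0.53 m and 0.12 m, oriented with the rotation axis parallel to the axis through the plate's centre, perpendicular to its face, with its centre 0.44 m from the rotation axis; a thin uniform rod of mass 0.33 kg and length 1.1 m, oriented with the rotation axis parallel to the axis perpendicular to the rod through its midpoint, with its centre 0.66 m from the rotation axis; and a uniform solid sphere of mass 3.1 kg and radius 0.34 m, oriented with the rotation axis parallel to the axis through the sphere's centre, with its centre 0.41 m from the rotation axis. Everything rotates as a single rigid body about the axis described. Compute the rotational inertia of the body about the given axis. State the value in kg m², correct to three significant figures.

Rectangular plate: I_cm = (1/12)M(a²+b²) = (1/12)(5.5)[(0.53)² + (0.12)²] = 0.13535 kg m²; centre at d = 0.44 m, so I = I_cm + Md² gives I = 0.13535 + (5.5)(0.44)² = 1.2001 kg m².
Thin rod: I_cm = (1/12)ML² = (1/12)(0.33)(1.1)² = 0.033275 kg m²; centre at d = 0.66 m, so I = I_cm + Md² gives I = 0.033275 + (0.33)(0.66)² = 0.17702 kg m².
Solid sphere: I_cm = (2/5)MR² = (2/5)(3.1)(0.34)² = 0.14334 kg m²; centre at d = 0.41 m, so I = I_cm + Md² gives I = 0.14334 + (3.1)(0.41)² = 0.66445 kg m².
Total I = 1.2001 + 0.17702 + 0.66445 = 2.0416 kg m².

2.04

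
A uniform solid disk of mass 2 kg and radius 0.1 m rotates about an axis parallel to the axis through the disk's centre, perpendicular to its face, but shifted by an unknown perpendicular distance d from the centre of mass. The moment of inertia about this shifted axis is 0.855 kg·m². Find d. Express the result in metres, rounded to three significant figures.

About the centre-of-mass axis, I_cm = (1/2)MR² = (1/2)(2)(0.1)² = 0.01 kg·m².
Parallel axis theorem: I = I_cm + Md², so Md² = 0.855 − 0.01 = 0.845 kg·m².
d = √(0.845 / 2) = 0.65 m.

0.650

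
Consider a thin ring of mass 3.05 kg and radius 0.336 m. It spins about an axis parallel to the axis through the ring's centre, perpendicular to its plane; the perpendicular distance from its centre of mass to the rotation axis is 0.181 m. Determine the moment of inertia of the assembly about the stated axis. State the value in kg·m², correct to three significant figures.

0.444

I_cm = MR² = (3.05)(0.336)² = 0.34433 kg·m²; centre at d = 0.181 m, so the parallel axis theorem gives I = 0.34433 + (3.05)(0.181)² = 0.44425 kg·m².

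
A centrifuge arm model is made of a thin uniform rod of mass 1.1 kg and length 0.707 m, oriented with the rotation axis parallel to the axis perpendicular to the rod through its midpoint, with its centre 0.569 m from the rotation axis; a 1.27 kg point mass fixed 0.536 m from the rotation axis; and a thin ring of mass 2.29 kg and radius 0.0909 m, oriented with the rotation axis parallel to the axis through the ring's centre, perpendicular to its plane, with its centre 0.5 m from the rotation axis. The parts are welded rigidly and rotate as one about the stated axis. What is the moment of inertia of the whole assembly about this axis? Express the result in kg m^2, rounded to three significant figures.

1.36

Thin rod: I_cm = (1/12)ML² = (1/12)(1.1)(0.707)² = 0.045819 kg m^2; centre at d = 0.569 m, so the parallel axis theorem gives I = 0.045819 + (1.1)(0.569)² = 0.40196 kg m^2.
Point mass: I_cm = 0; centre at d = 0.536 m, so the parallel axis theorem gives I = 0 + (1.27)(0.536)² = 0.36487 kg m^2.
Thin ring: I_cm = MR² = (2.29)(0.0909)² = 0.018922 kg m^2; centre at d = 0.5 m, so the parallel axis theorem gives I = 0.018922 + (2.29)(0.5)² = 0.59142 kg m^2.
Total I = 0.40196 + 0.36487 + 0.59142 = 1.3582 kg m^2.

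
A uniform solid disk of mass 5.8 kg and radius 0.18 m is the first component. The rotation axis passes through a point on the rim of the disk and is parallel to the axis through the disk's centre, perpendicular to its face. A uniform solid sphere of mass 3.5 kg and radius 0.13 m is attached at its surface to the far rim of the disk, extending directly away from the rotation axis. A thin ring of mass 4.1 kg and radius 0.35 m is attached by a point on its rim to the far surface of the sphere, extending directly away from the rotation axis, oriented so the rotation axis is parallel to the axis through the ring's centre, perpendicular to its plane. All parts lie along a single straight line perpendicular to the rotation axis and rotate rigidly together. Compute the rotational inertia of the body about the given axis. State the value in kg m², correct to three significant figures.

Solid disk: I_cm = (1/2)MR² = (1/2)(5.8)(0.18)² = 0.09396 kg m²; centre at d = 0.18 m, so I = I_cm + Md² gives I = 0.09396 + (5.8)(0.18)² = 0.28188 kg m².
Solid sphere: I_cm = (2/5)MR² = (2/5)(3.5)(0.13)² = 0.02366 kg m²; centre at d = 0.18 + 0.18 + 0.13 = 0.49 m, so I = I_cm + Md² gives I = 0.02366 + (3.5)(0.49)² = 0.86401 kg m².
Thin ring: I_cm = MR² = (4.1)(0.35)² = 0.50225 kg m²; centre at d = 0.18 + 0.18 + 0.13 + 0.13 + 0.35 = 0.97 m, so I = I_cm + Md² gives I = 0.50225 + (4.1)(0.97)² = 4.3599 kg m².
Total I = 0.28188 + 0.86401 + 4.3599 = 5.5058 kg m².

5.51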